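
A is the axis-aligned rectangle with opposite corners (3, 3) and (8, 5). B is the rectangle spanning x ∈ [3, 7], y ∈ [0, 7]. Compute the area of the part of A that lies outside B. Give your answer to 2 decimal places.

2.00

|A∩B|: x∈[3,7], y∈[3,5] → 4·2 = 8.
|A| = 10.
|A ∖ B| = |A| − |A∩B| = 10 − 8 = 2.00.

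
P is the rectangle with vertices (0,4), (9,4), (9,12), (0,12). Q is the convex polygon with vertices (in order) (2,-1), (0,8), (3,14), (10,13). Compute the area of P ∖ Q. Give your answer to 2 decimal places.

|P| = 72, |P∩Q| = 51.2044.
|P ∖ Q| = |P| − |P∩Q| = 72 − 51.2044 = 20.80.

20.80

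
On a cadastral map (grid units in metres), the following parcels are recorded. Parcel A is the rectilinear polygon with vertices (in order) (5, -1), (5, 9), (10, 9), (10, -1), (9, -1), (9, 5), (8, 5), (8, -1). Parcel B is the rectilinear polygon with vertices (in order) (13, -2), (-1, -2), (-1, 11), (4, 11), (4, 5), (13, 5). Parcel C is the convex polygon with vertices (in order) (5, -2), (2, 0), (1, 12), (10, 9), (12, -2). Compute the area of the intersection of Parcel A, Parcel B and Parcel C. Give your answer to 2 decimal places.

24.00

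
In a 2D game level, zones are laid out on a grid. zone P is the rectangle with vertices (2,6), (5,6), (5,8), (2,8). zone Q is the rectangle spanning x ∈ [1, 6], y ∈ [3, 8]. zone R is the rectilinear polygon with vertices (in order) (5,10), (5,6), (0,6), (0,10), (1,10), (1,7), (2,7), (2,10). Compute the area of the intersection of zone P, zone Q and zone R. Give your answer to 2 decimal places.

6.00

The intersection is the polygon with vertices (2,6), (2,7), (2,8), (5,8), (5,6).
By the shoelace formula its area is 6.00.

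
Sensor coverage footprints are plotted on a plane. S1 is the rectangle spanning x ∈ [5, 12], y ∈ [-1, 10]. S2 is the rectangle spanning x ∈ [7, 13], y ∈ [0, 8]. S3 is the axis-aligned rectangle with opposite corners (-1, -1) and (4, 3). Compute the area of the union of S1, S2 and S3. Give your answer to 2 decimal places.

105.00

By inclusion–exclusion:
Individual areas: |S1| = 77, |S2| = 48, |S3| = 20.
|S1∩S2|: x∈[7,12], y∈[0,8] → 5·8 = 40.
|S1∩S3| = 0 (no overlap).
|S2∩S3| = 0 (no overlap).
|S1∩S2∩S3| = 0.
|S1 ∪ S2 ∪ S3| = 145 − 40 + 0 = 105.00.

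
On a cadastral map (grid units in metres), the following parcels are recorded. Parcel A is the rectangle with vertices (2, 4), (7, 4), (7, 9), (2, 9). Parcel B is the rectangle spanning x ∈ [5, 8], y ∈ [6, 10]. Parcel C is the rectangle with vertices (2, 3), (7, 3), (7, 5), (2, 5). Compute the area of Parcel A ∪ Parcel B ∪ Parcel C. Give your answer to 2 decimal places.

By inclusion–exclusion:
Individual areas: |Parcel A| = 25, |Parcel B| = 12, |Parcel C| = 10.
|Parcel A∩Parcel B|: x∈[5,7], y∈[6,9] → 2·3 = 6.
|Parcel A∩Parcel C|: x∈[2,7], y∈[4,5] → 5·1 = 5.
|Parcel B∩Parcel C| = 0 (no overlap).
|Parcel A∩Parcel B∩Parcel C| = 0.
|Parcel A ∪ Parcel B ∪ Parcel C| = 47 − 11 + 0 = 36.00.

36.00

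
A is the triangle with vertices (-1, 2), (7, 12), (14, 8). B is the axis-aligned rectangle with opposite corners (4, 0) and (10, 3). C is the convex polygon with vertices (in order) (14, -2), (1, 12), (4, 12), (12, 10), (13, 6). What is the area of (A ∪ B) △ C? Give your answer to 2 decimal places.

|A ∪ B| = 69.
|(A ∪ B) ∩ C| = 30.7335.
|(A ∪ B) △ C| = 69 + 69 − 61.4671 = 76.53.

76.53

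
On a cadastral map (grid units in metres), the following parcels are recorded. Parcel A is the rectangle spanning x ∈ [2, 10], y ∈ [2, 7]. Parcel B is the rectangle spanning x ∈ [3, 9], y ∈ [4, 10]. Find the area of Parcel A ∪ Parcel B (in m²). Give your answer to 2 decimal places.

By inclusion–exclusion:
Individual areas: |Parcel A| = 40, |Parcel B| = 36.
|Parcel A∩Parcel B|: x∈[3,9], y∈[4,7] → 6·3 = 18.
|Parcel A ∪ Parcel B| = 76 − 18 = 58.00.

58.00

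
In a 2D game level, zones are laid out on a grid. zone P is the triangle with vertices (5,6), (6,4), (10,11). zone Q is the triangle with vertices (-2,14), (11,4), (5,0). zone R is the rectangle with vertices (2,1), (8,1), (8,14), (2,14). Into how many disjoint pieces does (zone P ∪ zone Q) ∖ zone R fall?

(zone P ∪ zone Q) ∖ zone R splits into 4 disjoint pieces (area 1.5, area 6.4615, area 1, area 9.8462).

4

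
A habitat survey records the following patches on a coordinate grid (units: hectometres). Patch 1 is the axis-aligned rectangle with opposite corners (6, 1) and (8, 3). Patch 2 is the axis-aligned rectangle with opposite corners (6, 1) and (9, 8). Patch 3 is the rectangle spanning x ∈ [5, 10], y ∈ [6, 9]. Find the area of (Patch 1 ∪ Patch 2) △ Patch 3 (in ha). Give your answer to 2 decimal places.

|Patch 1 ∪ Patch 2| = 21.
|(Patch 1 ∪ Patch 2) ∩ Patch 3| = 6.
|(Patch 1 ∪ Patch 2) △ Patch 3| = 21 + 15 − 12 = 24.00.

24.00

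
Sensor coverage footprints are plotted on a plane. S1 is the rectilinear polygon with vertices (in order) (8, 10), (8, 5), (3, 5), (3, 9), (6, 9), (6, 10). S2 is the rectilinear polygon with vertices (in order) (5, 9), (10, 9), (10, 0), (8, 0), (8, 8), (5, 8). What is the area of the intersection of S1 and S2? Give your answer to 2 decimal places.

3.00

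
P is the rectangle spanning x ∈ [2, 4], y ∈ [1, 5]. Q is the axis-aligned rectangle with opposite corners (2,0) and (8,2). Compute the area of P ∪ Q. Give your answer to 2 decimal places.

18.00

By inclusion–exclusion:
Individual areas: |P| = 8, |Q| = 12.
|P∩Q|: x∈[2,4], y∈[1,2] → 2·1 = 2.
|P ∪ Q| = 20 − 2 = 18.00.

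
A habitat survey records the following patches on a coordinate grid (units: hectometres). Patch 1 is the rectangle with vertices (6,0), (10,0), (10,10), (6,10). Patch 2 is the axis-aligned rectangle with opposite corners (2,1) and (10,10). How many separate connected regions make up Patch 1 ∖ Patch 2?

1

Patch 1 ∖ Patch 2 is a single connected region.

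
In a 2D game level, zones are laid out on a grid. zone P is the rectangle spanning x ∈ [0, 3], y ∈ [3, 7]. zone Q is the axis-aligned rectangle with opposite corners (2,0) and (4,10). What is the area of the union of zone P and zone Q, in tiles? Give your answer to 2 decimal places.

By inclusion–exclusion:
Individual areas: |zone P| = 12, |zone Q| = 20.
|zone P∩zone Q|: x∈[2,3], y∈[3,7] → 1·4 = 4.
|zone P ∪ zone Q| = 32 − 4 = 28.00.

28.00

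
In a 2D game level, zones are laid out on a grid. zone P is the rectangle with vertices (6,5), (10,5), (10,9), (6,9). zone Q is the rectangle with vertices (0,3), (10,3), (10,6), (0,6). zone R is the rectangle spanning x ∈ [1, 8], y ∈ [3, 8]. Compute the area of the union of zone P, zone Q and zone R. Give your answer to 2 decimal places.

By inclusion–exclusion:
Individual areas: |zone P| = 16, |zone Q| = 30, |zone R| = 35.
|zone P∩zone Q|: x∈[6,10], y∈[5,6] → 4·1 = 4.
|zone P∩zone R|: x∈[6,8], y∈[5,8] → 2·3 = 6.
|zone Q∩zone R|: x∈[1,8], y∈[3,6] → 7·3 = 21.
|zone P∩zone Q∩zone R| = 2.
|zone P ∪ zone Q ∪ zone R| = 81 − 31 + 2 = 52.00.

52.00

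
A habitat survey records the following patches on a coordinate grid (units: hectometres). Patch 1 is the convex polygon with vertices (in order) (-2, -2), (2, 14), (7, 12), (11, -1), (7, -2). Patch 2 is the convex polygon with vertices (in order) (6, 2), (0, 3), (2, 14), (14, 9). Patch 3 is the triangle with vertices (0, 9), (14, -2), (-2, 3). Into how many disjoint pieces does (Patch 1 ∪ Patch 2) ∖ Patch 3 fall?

(Patch 1 ∪ Patch 2) ∖ Patch 3 splits into 2 disjoint pieces (area 78.404, area 33.6987).

2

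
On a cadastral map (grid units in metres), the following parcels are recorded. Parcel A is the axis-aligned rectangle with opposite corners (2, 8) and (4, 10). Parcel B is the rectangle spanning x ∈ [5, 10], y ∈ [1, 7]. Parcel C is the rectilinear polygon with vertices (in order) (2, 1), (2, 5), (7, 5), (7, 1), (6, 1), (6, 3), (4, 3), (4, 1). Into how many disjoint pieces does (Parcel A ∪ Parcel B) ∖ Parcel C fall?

3

(Parcel A ∪ Parcel B) ∖ Parcel C splits into 3 disjoint pieces (area 4, area 22, area 2).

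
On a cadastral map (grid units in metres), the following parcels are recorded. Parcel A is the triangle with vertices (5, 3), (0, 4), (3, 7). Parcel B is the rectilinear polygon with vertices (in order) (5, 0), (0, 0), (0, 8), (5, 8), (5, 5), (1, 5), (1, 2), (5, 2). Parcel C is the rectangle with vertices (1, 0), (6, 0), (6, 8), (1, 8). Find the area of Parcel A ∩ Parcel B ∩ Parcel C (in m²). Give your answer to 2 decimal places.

3.00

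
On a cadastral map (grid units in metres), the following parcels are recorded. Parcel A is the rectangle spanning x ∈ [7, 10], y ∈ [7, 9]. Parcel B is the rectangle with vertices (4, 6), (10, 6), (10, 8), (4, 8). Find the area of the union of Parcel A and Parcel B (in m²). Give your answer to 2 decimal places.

By inclusion–exclusion:
Individual areas: |Parcel A| = 6, |Parcel B| = 12.
|Parcel A∩Parcel B|: x∈[7,10], y∈[7,8] → 3·1 = 3.
|Parcel A ∪ Parcel B| = 18 − 3 = 15.00.

15.00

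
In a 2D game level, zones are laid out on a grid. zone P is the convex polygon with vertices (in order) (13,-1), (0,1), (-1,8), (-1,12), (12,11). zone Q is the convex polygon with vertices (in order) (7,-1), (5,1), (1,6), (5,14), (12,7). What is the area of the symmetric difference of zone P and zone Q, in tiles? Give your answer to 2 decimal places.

|zone P| = 150, |zone Q| = 84.5, |zone P∩zone Q| = 79.0128.
|zone P △ zone Q| = |zone P| + |zone Q| − 2·|zone P∩zone Q| = 150 + 84.5 − 158.0257 = 76.47.

76.47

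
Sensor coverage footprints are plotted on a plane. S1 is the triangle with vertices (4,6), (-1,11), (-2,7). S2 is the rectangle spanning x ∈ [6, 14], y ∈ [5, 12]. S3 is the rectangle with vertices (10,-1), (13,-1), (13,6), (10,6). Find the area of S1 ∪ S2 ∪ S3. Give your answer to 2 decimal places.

By inclusion–exclusion:
Individual areas: |S1| = 12.5, |S2| = 56, |S3| = 21.
|S1∩S2| = 0.
|S1∩S3| = 0.
|S2∩S3|: x∈[10,13], y∈[5,6] → 3·1 = 3.
|S1∩S2∩S3| = 0.
|S1 ∪ S2 ∪ S3| = 89.5 − 3 + 0 = 86.50.

86.50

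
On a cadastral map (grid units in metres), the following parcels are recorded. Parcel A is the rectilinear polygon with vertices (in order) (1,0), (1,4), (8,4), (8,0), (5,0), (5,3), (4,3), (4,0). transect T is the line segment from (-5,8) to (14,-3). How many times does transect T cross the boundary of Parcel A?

4

The segment meets the boundary at (5,2.211), (4,2.789), (1.909,4), (8,0.474).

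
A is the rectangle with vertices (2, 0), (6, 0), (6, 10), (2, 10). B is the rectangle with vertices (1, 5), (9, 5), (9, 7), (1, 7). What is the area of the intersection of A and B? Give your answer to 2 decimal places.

8.00

|A∩B|: x∈[2,6], y∈[5,7] → 4·2 = 8.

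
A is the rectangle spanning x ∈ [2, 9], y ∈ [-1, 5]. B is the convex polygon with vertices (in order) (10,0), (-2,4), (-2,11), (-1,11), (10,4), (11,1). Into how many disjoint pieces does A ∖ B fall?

A ∖ B splits into 2 disjoint pieces (area 17.5, area 0.1039).

2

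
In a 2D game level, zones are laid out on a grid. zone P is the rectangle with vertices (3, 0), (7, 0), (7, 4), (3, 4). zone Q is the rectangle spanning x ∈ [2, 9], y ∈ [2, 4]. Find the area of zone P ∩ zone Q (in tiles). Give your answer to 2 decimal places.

8.00

|zone P∩zone Q|: x∈[3,7], y∈[2,4] → 4·2 = 8.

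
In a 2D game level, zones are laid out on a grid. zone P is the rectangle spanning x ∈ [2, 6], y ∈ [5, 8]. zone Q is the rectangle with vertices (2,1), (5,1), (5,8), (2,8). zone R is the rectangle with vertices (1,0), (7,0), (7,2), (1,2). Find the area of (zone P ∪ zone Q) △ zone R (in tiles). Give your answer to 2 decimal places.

30.00

|zone P ∪ zone Q| = 24.
|(zone P ∪ zone Q) ∩ zone R| = 3.
|(zone P ∪ zone Q) △ zone R| = 24 + 12 − 6 = 30.00.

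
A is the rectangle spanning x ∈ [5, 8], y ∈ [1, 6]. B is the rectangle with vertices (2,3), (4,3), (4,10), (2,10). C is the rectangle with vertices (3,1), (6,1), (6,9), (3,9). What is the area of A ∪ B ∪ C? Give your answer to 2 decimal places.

42.00

By inclusion–exclusion:
Individual areas: |A| = 15, |B| = 14, |C| = 24.
|A∩B| = 0 (no overlap).
|A∩C|: x∈[5,6], y∈[1,6] → 1·5 = 5.
|B∩C|: x∈[3,4], y∈[3,9] → 1·6 = 6.
|A∩B∩C| = 0.
|A ∪ B ∪ C| = 53 − 11 + 0 = 42.00.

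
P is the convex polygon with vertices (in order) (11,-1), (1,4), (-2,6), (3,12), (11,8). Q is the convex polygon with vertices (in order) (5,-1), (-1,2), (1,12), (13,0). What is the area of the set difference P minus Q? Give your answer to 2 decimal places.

|P| = 95, |P∩Q| = 58.1301.
|P ∖ Q| = |P| − |P∩Q| = 95 − 58.1301 = 36.87.

36.87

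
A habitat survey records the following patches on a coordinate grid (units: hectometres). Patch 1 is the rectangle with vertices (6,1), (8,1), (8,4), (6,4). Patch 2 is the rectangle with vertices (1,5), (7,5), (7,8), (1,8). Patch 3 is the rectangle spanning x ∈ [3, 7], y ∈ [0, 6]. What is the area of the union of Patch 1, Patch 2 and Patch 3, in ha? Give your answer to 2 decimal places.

By inclusion–exclusion:
Individual areas: |Patch 1| = 6, |Patch 2| = 18, |Patch 3| = 24.
|Patch 1∩Patch 2| = 0 (no overlap).
|Patch 1∩Patch 3|: x∈[6,7], y∈[1,4] → 1·3 = 3.
|Patch 2∩Patch 3|: x∈[3,7], y∈[5,6] → 4·1 = 4.
|Patch 1∩Patch 2∩Patch 3| = 0.
|Patch 1 ∪ Patch 2 ∪ Patch 3| = 48 − 7 + 0 = 41.00.

41.00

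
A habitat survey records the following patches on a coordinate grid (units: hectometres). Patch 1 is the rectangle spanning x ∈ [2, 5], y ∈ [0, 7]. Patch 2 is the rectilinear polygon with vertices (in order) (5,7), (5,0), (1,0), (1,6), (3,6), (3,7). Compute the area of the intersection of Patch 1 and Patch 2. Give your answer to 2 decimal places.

The intersection is the polygon with vertices (5,0), (2,0), (2,6), (3,6), (3,7), (5,7).
By the shoelace formula its area is 20.00.

20.00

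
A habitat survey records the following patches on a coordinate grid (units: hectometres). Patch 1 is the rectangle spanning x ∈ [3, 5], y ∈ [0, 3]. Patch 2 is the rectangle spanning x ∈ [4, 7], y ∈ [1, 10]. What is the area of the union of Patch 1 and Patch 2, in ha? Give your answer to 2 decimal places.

31.00

By inclusion–exclusion:
Individual areas: |Patch 1| = 6, |Patch 2| = 27.
|Patch 1∩Patch 2|: x∈[4,5], y∈[1,3] → 1·2 = 2.
|Patch 1 ∪ Patch 2| = 33 − 2 = 31.00.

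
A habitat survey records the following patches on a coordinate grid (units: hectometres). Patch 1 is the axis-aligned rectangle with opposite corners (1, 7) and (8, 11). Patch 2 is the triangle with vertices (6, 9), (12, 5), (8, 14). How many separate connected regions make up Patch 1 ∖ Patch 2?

Patch 1 ∖ Patch 2 is a single connected region.

1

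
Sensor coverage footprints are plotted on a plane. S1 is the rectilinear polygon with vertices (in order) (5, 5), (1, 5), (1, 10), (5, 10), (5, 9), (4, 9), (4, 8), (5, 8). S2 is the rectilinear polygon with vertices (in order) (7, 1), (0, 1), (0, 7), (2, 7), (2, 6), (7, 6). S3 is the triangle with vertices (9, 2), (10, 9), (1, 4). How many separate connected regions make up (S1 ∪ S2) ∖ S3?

1

(S1 ∪ S2) ∖ S3 is a single connected region.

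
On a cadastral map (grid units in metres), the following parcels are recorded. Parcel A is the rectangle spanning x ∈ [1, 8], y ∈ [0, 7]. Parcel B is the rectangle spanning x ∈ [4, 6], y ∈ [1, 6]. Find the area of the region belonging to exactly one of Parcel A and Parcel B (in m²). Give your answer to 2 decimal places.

39.00

|Parcel A∩Parcel B|: x∈[4,6], y∈[1,6] → 2·5 = 10.
|Parcel A △ Parcel B| = |Parcel A| + |Parcel B| − 2·|Parcel A∩Parcel B| = 49 + 10 − 20 = 39.00.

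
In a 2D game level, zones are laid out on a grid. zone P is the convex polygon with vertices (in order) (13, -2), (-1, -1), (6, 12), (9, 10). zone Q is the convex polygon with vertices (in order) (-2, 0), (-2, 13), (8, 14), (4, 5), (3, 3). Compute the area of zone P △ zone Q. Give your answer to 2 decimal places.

164.22

|zone P| = 108.5, |zone Q| = 85.5, |zone P∩zone Q| = 14.8896.
|zone P △ zone Q| = |zone P| + |zone Q| − 2·|zone P∩zone Q| = 108.5 + 85.5 − 29.7792 = 164.22.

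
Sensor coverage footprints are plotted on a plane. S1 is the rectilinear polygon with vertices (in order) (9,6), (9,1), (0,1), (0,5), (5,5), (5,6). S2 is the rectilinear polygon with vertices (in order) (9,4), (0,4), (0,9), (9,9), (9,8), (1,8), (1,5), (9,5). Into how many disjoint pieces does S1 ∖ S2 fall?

S1 ∖ S2 splits into 2 disjoint pieces (area 4, area 27).

2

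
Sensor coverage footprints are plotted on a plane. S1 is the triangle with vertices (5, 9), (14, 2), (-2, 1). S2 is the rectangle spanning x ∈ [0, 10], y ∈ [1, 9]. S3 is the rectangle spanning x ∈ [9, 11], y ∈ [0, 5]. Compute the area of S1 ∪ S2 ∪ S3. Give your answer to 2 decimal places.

91.95

By inclusion–exclusion:
Individual areas: |S1| = 60.5, |S2| = 80, |S3| = 10.
|S1∩S2| = 51.6171.
|S1∩S3| = 6.2143.
|S2∩S3|: x∈[9,10], y∈[1,5] → 1·4 = 4.
|S1∩S2∩S3| = 3.2812.
|S1 ∪ S2 ∪ S3| = 150.5 − 61.8313 + 3.2812 = 91.95.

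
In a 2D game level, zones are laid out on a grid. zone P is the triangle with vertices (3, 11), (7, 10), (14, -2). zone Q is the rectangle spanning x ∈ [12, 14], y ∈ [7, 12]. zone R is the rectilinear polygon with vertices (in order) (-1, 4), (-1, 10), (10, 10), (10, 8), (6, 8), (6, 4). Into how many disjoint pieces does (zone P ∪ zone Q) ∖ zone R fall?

(zone P ∪ zone Q) ∖ zone R splits into 3 disjoint pieces (area 13.0152, area 1.5769, area 10).

3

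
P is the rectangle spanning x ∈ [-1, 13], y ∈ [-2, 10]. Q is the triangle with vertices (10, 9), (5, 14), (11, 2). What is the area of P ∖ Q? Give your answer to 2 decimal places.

|P| = 168, |P∩Q| = 11.
|P ∖ Q| = |P| − |P∩Q| = 168 − 11 = 157.00.

157.00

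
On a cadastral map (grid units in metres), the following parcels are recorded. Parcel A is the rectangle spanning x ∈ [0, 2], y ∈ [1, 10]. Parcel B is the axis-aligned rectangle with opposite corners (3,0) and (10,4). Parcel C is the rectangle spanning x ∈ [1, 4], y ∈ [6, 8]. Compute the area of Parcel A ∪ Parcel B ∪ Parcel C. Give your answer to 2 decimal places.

50.00

By inclusion–exclusion:
Individual areas: |Parcel A| = 18, |Parcel B| = 28, |Parcel C| = 6.
|Parcel A∩Parcel B| = 0 (no overlap).
|Parcel A∩Parcel C|: x∈[1,2], y∈[6,8] → 1·2 = 2.
|Parcel B∩Parcel C| = 0 (no overlap).
|Parcel A∩Parcel B∩Parcel C| = 0.
|Parcel A ∪ Parcel B ∪ Parcel C| = 52 − 2 + 0 = 50.00.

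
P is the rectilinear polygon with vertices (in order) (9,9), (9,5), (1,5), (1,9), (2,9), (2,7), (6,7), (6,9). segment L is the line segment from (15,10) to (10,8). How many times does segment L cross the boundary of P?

The segment lies entirely outside P and never meets its boundary.

0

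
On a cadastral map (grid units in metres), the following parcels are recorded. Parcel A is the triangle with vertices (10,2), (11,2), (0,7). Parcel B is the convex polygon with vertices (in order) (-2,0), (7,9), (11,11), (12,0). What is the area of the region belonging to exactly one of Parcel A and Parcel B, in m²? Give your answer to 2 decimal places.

84.02

|Parcel A| = 2.5, |Parcel B| = 86, |Parcel A∩Parcel B| = 2.2396.
|Parcel A △ Parcel B| = |Parcel A| + |Parcel B| − 2·|Parcel A∩Parcel B| = 2.5 + 86 − 4.4792 = 84.02.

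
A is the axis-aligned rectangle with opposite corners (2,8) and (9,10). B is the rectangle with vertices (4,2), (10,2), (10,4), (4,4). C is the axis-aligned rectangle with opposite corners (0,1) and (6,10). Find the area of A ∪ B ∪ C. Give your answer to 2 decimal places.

68.00

By inclusion–exclusion:
Individual areas: |A| = 14, |B| = 12, |C| = 54.
|A∩B| = 0 (no overlap).
|A∩C|: x∈[2,6], y∈[8,10] → 4·2 = 8.
|B∩C|: x∈[4,6], y∈[2,4] → 2·2 = 4.
|A∩B∩C| = 0.
|A ∪ B ∪ C| = 80 − 12 + 0 = 68.00.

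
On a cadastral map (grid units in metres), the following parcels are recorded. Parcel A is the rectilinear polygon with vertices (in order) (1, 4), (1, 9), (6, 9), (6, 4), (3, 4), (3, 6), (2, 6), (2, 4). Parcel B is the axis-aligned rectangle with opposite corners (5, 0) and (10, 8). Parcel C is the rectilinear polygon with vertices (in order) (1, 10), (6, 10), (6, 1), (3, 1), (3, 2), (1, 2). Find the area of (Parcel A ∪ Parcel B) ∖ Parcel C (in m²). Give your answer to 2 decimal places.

|Parcel A ∪ Parcel B| = 59.
|(Parcel A ∪ Parcel B) ∩ Parcel C| = 26.
|(Parcel A ∪ Parcel B) ∖ Parcel C| = 59 − 26 = 33.00.

33.00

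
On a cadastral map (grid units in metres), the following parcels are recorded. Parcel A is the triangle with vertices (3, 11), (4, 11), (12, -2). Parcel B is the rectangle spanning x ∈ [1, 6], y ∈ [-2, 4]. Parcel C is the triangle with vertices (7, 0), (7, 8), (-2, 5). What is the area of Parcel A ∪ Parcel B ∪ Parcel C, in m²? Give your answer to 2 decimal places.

60.95

By inclusion–exclusion:
Individual areas: |Parcel A| = 6.5, |Parcel B| = 30, |Parcel C| = 36.
|Parcel A∩Parcel B| = 0.
|Parcel A∩Parcel C| = 1.2725.
|Parcel B∩Parcel C| = 10.2778.
|Parcel A∩Parcel B∩Parcel C| = 0.
|Parcel A ∪ Parcel B ∪ Parcel C| = 72.5 − 11.5503 + 0 = 60.95.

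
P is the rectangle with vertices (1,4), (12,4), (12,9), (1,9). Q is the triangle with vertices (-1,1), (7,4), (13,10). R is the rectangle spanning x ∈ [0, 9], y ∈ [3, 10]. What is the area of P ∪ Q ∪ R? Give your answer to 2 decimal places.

By inclusion–exclusion:
Individual areas: |P| = 55, |Q| = 15, |R| = 63.
|P∩Q| = 9.7222.
|P∩R|: x∈[1,9], y∈[4,9] → 8·5 = 40.
|Q∩R| = 9.9206.
|P∩Q∩R| = 7.1429.
|P ∪ Q ∪ R| = 133 − 59.6429 + 7.1429 = 80.50.

80.50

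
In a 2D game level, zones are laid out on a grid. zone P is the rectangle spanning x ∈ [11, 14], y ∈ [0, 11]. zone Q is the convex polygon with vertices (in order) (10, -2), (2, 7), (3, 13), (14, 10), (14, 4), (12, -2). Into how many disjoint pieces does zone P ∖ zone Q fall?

2

zone P ∖ zone Q splits into 2 disjoint pieces (area 2.6667, area 1.7727).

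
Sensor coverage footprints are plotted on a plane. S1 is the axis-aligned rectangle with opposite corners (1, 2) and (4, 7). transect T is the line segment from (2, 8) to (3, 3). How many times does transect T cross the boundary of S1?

The segment meets the boundary at (2.2,7).

1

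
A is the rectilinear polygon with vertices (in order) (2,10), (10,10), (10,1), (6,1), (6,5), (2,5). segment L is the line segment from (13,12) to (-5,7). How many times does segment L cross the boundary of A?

2

The segment meets the boundary at (2,8.944), (5.8,10).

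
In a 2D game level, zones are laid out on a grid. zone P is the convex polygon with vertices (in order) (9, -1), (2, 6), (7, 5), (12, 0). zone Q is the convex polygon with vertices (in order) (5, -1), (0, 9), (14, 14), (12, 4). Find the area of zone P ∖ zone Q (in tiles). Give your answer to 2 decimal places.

8.00

|zone P| = 24, |zone P∩zone Q| = 16.
|zone P ∖ zone Q| = |zone P| − |zone P∩zone Q| = 24 − 16 = 8.00.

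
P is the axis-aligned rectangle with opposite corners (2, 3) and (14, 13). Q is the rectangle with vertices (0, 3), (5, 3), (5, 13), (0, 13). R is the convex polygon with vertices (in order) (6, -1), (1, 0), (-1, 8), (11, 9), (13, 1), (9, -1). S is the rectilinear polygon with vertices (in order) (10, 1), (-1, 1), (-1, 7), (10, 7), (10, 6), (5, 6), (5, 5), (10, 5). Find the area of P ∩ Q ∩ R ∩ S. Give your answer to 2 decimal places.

The intersection is the polygon with vertices (2,3), (2,7), (5,7), (5,6), (5,5), (5,3).
By the shoelace formula its area is 12.00.

12.00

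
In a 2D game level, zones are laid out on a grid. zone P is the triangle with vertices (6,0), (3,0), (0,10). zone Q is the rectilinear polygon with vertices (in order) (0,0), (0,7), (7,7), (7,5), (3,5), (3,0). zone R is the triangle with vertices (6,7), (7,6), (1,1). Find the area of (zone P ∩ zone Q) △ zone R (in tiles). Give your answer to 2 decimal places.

|zone P ∩ zone Q| = 6.15.
|(zone P ∩ zone Q) ∩ zone R| = 0.4217.
|(zone P ∩ zone Q) △ zone R| = 6.15 + 5.5 − 0.8433 = 10.81.

10.81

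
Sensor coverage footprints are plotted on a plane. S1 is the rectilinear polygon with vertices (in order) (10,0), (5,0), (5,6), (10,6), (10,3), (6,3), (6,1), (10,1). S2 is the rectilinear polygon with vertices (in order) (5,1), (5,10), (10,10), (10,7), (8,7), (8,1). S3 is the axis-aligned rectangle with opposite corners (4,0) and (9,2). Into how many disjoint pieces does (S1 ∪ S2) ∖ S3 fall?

(S1 ∪ S2) ∖ S3 splits into 2 disjoint pieces (area 36, area 1).

2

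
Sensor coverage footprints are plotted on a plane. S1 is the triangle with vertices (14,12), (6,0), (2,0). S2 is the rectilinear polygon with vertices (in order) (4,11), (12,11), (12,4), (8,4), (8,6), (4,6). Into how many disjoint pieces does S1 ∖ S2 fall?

2

S1 ∖ S2 splits into 2 disjoint pieces (area 1, area 15.3333).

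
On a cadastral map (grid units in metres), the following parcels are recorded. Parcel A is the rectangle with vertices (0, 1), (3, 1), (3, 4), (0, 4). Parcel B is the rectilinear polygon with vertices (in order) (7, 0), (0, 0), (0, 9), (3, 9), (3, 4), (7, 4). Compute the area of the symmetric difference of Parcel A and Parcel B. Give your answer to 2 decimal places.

|Parcel A| = 9, |Parcel B| = 43, |Parcel A∩Parcel B| = 9.
|Parcel A △ Parcel B| = |Parcel A| + |Parcel B| − 2·|Parcel A∩Parcel B| = 9 + 43 − 18 = 34.00.

34.00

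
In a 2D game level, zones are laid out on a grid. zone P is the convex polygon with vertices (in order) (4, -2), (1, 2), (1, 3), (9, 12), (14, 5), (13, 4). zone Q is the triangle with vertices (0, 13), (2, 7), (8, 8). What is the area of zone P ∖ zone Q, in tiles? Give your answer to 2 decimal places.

87.05

|zone P| = 89, |zone P∩zone Q| = 1.9509.
|zone P ∖ zone Q| = |zone P| − |zone P∩zone Q| = 89 − 1.9509 = 87.05.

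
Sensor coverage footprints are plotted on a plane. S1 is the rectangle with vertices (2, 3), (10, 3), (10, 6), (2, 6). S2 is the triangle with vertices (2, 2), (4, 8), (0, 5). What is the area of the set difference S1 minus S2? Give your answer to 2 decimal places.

21.50

|S1| = 24, |S1∩S2| = 2.5.
|S1 ∖ S2| = |S1| − |S1∩S2| = 24 − 2.5 = 21.50.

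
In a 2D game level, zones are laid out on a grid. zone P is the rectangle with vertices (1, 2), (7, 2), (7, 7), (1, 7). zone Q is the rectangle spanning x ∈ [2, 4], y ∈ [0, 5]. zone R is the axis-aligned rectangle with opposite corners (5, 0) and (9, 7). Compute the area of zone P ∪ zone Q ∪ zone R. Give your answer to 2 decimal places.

By inclusion–exclusion:
Individual areas: |zone P| = 30, |zone Q| = 10, |zone R| = 28.
|zone P∩zone Q|: x∈[2,4], y∈[2,5] → 2·3 = 6.
|zone P∩zone R|: x∈[5,7], y∈[2,7] → 2·5 = 10.
|zone Q∩zone R| = 0 (no overlap).
|zone P∩zone Q∩zone R| = 0.
|zone P ∪ zone Q ∪ zone R| = 68 − 16 + 0 = 52.00.

52.00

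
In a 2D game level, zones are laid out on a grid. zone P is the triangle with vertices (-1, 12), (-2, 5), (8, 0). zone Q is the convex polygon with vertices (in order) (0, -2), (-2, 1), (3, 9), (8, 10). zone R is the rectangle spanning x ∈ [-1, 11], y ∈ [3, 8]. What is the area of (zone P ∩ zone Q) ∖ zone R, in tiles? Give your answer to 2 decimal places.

|zone P ∩ zone Q| = 12.1952.
|(zone P ∩ zone Q) ∩ zone R| = 11.8619.
|(zone P ∩ zone Q) ∖ zone R| = 12.1952 − 11.8619 = 0.33.

0.33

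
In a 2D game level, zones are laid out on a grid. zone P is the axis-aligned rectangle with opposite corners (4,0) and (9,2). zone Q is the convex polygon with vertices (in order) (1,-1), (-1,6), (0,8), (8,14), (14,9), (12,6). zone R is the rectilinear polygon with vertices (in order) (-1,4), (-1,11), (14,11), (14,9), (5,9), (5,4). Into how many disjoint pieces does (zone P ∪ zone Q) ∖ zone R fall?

(zone P ∪ zone Q) ∖ zone R splits into 2 disjoint pieces (area 67.1364, area 11.4).

2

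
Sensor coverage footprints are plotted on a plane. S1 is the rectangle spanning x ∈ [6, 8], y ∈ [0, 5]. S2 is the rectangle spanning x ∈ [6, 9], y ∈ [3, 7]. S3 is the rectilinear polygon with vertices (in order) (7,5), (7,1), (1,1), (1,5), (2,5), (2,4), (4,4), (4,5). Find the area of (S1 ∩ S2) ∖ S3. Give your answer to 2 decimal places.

|S1 ∩ S2| = 4.
|(S1 ∩ S2) ∩ S3| = 2.
|(S1 ∩ S2) ∖ S3| = 4 − 2 = 2.00.

2.00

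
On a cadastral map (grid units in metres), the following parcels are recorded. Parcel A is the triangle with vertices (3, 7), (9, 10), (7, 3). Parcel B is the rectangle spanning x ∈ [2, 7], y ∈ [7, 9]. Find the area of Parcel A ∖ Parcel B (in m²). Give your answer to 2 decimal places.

|Parcel A| = 18, |Parcel A∩Parcel B| = 4.
|Parcel A ∖ Parcel B| = |Parcel A| − |Parcel A∩Parcel B| = 18 − 4 = 14.00.

14.00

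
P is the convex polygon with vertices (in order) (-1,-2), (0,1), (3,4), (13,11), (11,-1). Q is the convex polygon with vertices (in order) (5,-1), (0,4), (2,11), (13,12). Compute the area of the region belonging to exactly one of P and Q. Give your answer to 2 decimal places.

112.42

|P| = 90, |Q| = 90, |P∩Q| = 33.7905.
|P △ Q| = |P| + |Q| − 2·|P∩Q| = 90 + 90 − 67.5811 = 112.42.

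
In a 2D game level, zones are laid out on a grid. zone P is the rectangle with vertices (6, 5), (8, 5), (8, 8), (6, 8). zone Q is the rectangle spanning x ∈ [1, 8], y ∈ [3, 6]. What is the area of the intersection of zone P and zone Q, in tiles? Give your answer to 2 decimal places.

|zone P∩zone Q|: x∈[6,8], y∈[5,6] → 2·1 = 2.

2.00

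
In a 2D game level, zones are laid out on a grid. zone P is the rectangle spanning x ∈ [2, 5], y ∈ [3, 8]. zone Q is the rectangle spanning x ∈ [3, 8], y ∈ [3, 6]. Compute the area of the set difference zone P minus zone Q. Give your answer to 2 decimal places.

|zone P∩zone Q|: x∈[3,5], y∈[3,6] → 2·3 = 6.
|zone P| = 15.
|zone P ∖ zone Q| = |zone P| − |zone P∩zone Q| = 15 − 6 = 9.00.

9.00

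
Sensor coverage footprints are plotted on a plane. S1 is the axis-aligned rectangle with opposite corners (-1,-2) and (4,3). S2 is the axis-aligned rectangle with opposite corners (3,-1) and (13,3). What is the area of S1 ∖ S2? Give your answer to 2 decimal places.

21.00

|S1∩S2|: x∈[3,4], y∈[-1,3] → 1·4 = 4.
|S1| = 25.
|S1 ∖ S2| = |S1| − |S1∩S2| = 25 − 4 = 21.00.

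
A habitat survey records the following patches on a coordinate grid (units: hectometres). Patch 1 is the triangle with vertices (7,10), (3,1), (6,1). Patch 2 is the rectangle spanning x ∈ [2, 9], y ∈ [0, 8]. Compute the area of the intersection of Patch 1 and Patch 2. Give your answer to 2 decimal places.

The intersection is the polygon with vertices (6,1), (3,1), (6.111,8), (6.778,8).
By the shoelace formula its area is 12.83.

12.83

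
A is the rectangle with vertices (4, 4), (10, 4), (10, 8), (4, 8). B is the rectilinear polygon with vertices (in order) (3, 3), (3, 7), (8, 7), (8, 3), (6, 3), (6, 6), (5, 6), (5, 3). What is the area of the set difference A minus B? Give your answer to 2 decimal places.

|A| = 24, |A∩B| = 10.
|A ∖ B| = |A| − |A∩B| = 24 − 10 = 14.00.

14.00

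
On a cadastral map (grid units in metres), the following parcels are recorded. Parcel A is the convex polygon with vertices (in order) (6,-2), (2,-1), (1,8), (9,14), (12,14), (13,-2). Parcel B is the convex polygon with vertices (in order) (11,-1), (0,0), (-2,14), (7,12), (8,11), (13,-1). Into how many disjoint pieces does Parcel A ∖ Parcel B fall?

2

Parcel A ∖ Parcel B splits into 2 disjoint pieces (area 12.6881, area 38.1653).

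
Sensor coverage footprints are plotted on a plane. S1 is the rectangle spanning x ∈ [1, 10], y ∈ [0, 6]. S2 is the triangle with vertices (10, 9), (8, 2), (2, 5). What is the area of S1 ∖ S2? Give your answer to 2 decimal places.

|S1| = 54, |S1∩S2| = 16.2857.
|S1 ∖ S2| = |S1| − |S1∩S2| = 54 − 16.2857 = 37.71.

37.71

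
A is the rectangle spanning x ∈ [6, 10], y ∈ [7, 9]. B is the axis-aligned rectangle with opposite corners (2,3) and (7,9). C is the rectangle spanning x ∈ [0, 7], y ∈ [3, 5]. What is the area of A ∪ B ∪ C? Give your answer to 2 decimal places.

By inclusion–exclusion:
Individual areas: |A| = 8, |B| = 30, |C| = 14.
|A∩B|: x∈[6,7], y∈[7,9] → 1·2 = 2.
|A∩C| = 0 (no overlap).
|B∩C|: x∈[2,7], y∈[3,5] → 5·2 = 10.
|A∩B∩C| = 0.
|A ∪ B ∪ C| = 52 − 12 + 0 = 40.00.

40.00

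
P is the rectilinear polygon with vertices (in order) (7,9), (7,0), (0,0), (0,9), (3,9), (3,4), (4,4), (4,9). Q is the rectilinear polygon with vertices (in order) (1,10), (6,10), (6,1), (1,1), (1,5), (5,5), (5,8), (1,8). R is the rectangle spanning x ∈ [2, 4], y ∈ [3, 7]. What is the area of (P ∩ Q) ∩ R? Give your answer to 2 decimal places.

|P ∩ Q| = 26.
|(P ∩ Q) ∩ R| = 3.00.

3.00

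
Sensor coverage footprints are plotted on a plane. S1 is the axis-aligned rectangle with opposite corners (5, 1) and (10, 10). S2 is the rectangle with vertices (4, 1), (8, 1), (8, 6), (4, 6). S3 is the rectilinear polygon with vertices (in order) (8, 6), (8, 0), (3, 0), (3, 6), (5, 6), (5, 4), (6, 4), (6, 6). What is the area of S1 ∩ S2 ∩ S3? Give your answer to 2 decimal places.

13.00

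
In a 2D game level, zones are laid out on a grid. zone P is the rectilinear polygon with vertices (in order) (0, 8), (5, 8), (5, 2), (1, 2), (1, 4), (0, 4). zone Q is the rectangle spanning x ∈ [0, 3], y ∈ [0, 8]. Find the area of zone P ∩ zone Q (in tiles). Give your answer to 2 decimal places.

16.00

The intersection is the polygon with vertices (3,8), (3,2), (1,2), (1,4), (0,4), (0,8).
By the shoelace formula its area is 16.00.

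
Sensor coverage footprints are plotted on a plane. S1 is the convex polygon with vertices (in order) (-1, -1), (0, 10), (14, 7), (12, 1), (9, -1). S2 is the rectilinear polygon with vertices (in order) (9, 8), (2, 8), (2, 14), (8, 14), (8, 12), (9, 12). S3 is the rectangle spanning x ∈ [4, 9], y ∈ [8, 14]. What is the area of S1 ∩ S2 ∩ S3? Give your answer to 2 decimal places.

3.04

The intersection is the polygon with vertices (9,8), (4,8), (4,9.143), (9,8.071).
By the shoelace formula its area is 3.04.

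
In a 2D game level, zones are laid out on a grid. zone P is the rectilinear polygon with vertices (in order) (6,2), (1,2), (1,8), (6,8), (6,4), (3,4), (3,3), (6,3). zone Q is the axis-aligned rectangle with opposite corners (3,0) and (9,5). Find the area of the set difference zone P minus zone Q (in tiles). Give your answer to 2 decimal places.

|zone P| = 27, |zone P∩zone Q| = 6.
|zone P ∖ zone Q| = |zone P| − |zone P∩zone Q| = 27 − 6 = 21.00.

21.00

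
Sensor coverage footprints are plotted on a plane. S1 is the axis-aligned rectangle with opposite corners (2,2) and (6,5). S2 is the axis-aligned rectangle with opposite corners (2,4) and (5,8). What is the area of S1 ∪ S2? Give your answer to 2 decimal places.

21.00

By inclusion–exclusion:
Individual areas: |S1| = 12, |S2| = 12.
|S1∩S2|: x∈[2,5], y∈[4,5] → 3·1 = 3.
|S1 ∪ S2| = 24 − 3 = 21.00.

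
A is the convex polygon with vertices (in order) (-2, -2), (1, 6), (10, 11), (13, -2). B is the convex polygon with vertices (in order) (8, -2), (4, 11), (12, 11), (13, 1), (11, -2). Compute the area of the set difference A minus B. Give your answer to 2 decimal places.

|A| = 126, |A∩B| = 60.7313.
|A ∖ B| = |A| − |A∩B| = 126 − 60.7313 = 65.27.

65.27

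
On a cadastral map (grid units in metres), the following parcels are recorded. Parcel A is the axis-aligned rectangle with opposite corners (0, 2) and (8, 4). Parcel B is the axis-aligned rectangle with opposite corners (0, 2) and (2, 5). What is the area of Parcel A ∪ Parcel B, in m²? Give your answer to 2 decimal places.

By inclusion–exclusion:
Individual areas: |Parcel A| = 16, |Parcel B| = 6.
|Parcel A∩Parcel B|: x∈[0,2], y∈[2,4] → 2·2 = 4.
|Parcel A ∪ Parcel B| = 22 − 4 = 18.00.

18.00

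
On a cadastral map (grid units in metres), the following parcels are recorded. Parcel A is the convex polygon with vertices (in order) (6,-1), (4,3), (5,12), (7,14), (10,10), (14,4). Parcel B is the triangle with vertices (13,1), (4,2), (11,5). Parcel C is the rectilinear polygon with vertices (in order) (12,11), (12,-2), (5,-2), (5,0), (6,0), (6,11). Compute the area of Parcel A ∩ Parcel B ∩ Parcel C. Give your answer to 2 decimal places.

The intersection is the polygon with vertices (11,5), (12,3), (12,2.75), (9.774,1.359), (6,1.778), (6,2.857).
By the shoelace formula its area is 13.15.

13.15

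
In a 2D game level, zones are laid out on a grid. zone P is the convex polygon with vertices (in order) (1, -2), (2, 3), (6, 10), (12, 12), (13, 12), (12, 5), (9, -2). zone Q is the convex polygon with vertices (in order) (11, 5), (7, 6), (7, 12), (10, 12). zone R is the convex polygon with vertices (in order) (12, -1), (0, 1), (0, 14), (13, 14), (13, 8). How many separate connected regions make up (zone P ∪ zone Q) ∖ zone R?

1

(zone P ∪ zone Q) ∖ zone R is a single connected region.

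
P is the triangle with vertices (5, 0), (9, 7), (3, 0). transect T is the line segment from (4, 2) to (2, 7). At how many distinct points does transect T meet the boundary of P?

0

The segment lies entirely outside P and never meets its boundary.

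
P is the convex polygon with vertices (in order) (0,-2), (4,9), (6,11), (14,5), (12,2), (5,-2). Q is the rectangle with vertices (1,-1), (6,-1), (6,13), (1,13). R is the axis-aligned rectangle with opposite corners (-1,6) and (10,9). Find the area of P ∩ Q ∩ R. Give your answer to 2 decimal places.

7.64

The intersection is the polygon with vertices (6,6), (2.909,6), (4,9), (6,9).
By the shoelace formula its area is 7.64.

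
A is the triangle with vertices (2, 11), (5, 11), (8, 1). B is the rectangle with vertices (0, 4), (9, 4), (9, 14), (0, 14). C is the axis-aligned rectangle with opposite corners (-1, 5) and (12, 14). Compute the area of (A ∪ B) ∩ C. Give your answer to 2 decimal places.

The region (A ∪ B) ∩ C is the polygon with vertices (0,14), (9,14), (9,5), (0,5).
By the shoelace formula its area is 81.00.

81.00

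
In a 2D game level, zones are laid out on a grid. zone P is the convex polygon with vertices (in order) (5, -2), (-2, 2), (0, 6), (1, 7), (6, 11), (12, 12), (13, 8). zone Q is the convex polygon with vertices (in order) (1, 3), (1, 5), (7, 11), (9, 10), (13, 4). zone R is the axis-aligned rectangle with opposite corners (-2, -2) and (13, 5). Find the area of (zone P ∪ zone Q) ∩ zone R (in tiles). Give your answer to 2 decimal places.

55.27

The region (zone P ∪ zone Q) ∩ zone R is the polygon with vertices (-0.5,5), (12.333,5), (13,4), (9.571,3.714), (5,-2), (-2,2).
By the shoelace formula its area is 55.27.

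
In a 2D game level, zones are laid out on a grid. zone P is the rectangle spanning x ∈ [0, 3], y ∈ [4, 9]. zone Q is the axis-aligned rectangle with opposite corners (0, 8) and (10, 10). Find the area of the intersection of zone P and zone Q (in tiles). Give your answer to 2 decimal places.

|zone P∩zone Q|: x∈[0,3], y∈[8,9] → 3·1 = 3.

3.00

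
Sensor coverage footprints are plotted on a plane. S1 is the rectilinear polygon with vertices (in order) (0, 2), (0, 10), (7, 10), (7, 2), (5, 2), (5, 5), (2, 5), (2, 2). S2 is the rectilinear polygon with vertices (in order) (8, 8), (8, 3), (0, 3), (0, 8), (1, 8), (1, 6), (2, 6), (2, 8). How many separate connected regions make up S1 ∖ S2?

S1 ∖ S2 splits into 3 disjoint pieces (area 2, area 16, area 2).

3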